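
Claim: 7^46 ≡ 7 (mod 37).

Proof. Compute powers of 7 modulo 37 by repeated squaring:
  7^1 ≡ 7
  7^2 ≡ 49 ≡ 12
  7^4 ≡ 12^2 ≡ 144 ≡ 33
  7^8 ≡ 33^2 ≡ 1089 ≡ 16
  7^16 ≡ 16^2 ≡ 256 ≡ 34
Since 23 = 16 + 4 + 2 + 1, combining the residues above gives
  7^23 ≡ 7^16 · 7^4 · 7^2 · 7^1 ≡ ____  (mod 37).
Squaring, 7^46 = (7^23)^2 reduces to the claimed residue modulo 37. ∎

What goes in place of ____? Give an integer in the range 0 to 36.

7^16 · 7^4 · 7^2 · 7^1 ≡ 34 · 33 · 12 · 7 = 94248.
94248 mod 37 = 9, so 7^23 ≡ 9 (mod 37).

9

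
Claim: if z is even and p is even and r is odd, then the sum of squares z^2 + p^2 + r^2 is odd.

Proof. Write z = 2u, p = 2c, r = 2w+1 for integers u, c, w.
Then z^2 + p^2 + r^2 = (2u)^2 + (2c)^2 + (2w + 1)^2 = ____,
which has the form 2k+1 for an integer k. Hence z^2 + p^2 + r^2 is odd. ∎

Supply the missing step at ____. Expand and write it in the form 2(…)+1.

2(2c^2 + 2u^2 + 2w^2 + 2w) + 1

(2u)^2 + (2c)^2 + (2w + 1)^2 = 4c^2 + 4u^2 + 4w^2 + 4w + 1
= 2(2c^2 + 2u^2 + 2w^2 + 2w) + 1.
Since 2c^2 + 2u^2 + 2w^2 + 2w is an integer, the sum of squares is of the form 2k+1 for an integer k.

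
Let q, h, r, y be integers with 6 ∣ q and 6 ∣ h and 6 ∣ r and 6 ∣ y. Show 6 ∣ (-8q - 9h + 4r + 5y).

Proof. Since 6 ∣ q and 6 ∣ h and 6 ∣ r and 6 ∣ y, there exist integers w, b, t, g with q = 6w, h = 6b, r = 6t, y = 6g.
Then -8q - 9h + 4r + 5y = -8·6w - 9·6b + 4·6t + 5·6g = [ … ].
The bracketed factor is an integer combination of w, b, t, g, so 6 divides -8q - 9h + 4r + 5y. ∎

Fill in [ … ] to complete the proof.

6(-9b + 5g + 4t - 8w)

Each term has a factor of 6: -8·6w - 9·6b + 4·6t + 5·6g = 6·(-9b + 5g + 4t - 8w).
Since -9b + 5g + 4t - 8w is an integer, 6 ∣ (-8q - 9h + 4r + 5y).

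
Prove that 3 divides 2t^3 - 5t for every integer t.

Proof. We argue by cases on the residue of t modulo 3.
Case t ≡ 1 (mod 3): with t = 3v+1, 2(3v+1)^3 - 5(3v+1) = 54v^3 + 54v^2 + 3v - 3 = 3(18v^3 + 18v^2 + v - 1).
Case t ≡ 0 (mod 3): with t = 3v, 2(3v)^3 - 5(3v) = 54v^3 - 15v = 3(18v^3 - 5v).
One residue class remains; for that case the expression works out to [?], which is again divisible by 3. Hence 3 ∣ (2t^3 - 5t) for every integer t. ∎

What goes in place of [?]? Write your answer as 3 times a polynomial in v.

3(18v^3 + 36v^2 + 19v + 2)

Only t ≡ 2 (mod 3) is unaccounted for. Put t = 3v+2:
2(3v+2)^3 - 5(3v+2) expands to 54v^3 + 108v^2 + 57v + 6,
and factoring out 3 leaves 3(18v^3 + 36v^2 + 19v + 2).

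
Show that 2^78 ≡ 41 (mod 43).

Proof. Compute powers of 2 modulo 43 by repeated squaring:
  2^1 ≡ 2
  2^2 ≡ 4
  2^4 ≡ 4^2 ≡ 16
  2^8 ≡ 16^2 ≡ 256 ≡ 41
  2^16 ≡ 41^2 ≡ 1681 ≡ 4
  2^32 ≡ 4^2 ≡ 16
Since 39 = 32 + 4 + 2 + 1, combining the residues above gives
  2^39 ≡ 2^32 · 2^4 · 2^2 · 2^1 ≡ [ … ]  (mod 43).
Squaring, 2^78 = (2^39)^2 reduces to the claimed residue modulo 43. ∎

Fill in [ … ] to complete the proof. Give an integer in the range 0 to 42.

Multiply the listed residues: 16 · 16 · 4 · 2 = 256 → 1024 → 2048.
Reducing modulo 43: 2048 = 47·43 + 27, so 2^39 ≡ 27.

27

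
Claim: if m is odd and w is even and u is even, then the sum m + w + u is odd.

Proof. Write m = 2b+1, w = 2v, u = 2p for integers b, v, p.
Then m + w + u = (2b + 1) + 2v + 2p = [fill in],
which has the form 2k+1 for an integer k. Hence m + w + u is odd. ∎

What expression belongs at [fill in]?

Expanding: (2b + 1) + 2v + 2p = 2b + 2p + 2v + 1.
Every term except the constant is even, so this is 2(b + p + v) + 1,
and b + p + v ∈ ℤ gives the required form.

2(b + p + v) + 1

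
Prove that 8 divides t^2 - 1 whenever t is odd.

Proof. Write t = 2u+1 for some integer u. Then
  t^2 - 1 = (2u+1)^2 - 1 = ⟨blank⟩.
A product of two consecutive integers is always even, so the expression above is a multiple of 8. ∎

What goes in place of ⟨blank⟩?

4u(u + 1)

(2u+1)^2 - 1 = 4u^2 + 4u + 1 - 1 = 4u^2 + 4u = 4u(u+1).
Since u and u+1 are consecutive, u(u+1) is even, and 4·(even) is a multiple of 8.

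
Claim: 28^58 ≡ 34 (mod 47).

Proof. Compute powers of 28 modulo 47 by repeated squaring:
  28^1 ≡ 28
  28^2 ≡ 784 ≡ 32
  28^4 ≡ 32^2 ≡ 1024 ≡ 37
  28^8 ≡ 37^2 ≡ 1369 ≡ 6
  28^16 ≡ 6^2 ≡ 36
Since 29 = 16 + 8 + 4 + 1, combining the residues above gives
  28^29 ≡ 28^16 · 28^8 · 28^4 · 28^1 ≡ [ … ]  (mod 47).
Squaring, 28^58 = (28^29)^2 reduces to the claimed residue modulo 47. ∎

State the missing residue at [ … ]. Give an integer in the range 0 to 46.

Multiply the listed residues: 36 · 6 · 37 · 28 = 216 → 7992 → 223776.
Reducing modulo 47: 223776 = 4761·47 + 9, so 28^29 ≡ 9.

9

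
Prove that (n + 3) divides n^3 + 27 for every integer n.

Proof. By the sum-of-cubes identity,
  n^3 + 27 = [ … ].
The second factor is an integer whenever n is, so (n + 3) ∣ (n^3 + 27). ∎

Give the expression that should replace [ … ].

Polynomial division of n^3 + 27 by n + 3 leaves remainder 0 and quotient n^2 - 3n + 9.
Hence n^3 + 27 = (n + 3)(n^2 - 3n + 9).

(n + 3)(n^2 - 3n + 9)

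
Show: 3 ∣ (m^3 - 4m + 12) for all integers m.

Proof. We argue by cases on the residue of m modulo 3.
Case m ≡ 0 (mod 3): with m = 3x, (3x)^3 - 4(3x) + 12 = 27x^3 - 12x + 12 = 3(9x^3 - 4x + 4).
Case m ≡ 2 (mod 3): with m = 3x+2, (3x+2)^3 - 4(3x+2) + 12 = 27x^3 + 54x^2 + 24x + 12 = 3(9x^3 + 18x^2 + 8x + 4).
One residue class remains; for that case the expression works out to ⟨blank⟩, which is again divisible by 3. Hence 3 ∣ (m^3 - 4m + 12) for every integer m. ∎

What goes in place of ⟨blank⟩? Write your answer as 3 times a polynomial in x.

Only m ≡ 1 (mod 3) is unaccounted for. Put m = 3x+1:
(3x+1)^3 - 4(3x+1) + 12 expands to 27x^3 + 27x^2 - 3x + 9,
and factoring out 3 leaves 3(9x^3 + 9x^2 - x + 3).

3(9x^3 + 9x^2 - x + 3)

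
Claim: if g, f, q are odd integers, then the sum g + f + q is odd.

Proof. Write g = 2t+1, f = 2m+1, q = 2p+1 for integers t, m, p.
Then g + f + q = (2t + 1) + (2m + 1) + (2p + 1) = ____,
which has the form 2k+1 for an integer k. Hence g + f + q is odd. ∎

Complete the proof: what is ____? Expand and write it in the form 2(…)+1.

(2t + 1) + (2m + 1) + (2p + 1) = 2m + 2p + 2t + 3
= 2(m + p + t + 1) + 1.
Since m + p + t + 1 is an integer, the sum is of the form 2k+1 for an integer k.

2(m + p + t + 1) + 1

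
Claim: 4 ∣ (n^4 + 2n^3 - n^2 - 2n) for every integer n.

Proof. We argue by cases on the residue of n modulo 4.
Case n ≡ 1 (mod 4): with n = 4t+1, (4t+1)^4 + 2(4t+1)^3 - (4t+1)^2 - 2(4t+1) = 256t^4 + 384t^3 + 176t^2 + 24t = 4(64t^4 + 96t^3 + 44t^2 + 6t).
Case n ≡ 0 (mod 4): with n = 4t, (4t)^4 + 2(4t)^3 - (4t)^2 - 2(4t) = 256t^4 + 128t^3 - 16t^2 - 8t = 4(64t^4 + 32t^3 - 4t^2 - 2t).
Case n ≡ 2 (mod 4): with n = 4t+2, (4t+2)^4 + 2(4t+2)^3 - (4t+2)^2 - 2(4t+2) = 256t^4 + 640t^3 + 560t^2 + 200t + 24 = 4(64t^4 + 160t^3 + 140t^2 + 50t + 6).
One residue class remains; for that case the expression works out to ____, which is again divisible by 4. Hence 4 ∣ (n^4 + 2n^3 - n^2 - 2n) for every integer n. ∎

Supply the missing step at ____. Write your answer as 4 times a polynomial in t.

4(64t^4 + 224t^3 + 284t^2 + 154t + 30)

Only n ≡ 3 (mod 4) is unaccounted for. Put n = 4t+3:
(4t+3)^4 + 2(4t+3)^3 - (4t+3)^2 - 2(4t+3) expands to 256t^4 + 896t^3 + 1136t^2 + 616t + 120,
and factoring out 4 leaves 4(64t^4 + 224t^3 + 284t^2 + 154t + 30).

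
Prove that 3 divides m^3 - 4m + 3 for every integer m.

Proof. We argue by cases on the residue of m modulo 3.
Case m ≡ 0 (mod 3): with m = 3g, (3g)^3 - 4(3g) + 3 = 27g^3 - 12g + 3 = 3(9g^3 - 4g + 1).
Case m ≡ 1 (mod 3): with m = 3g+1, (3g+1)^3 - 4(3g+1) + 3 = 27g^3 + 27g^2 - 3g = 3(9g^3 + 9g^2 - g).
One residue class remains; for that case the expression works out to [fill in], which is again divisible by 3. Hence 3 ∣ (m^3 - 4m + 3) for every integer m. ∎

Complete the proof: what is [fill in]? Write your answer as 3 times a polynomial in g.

The residues treated are {0, 1}, so the missing case is m ≡ 2 (mod 3); write m = 3g+2.
Then (3g+2)^3 - 4(3g+2) + 3 = 27g^3 + 54g^2 + 24g + 3 = 3(9g^3 + 18g^2 + 8g + 1).

3(9g^3 + 18g^2 + 8g + 1)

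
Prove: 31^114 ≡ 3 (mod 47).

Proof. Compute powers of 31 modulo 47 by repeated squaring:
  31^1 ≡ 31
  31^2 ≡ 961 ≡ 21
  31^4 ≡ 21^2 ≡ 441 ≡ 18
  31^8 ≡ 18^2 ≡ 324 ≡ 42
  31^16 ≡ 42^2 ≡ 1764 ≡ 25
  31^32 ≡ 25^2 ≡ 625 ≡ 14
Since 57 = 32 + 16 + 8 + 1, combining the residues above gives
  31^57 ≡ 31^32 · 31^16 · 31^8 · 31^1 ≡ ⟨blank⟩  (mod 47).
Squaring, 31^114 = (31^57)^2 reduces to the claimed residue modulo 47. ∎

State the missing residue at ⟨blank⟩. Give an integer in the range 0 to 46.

31^32 · 31^16 · 31^8 · 31^1 ≡ 14 · 25 · 42 · 31 = 455700.
455700 mod 47 = 35, so 31^57 ≡ 35 (mod 47).

35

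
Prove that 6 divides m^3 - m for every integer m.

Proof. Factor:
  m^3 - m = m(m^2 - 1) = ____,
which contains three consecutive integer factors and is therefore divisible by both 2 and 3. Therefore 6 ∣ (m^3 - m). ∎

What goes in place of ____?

(m - 1)m(m + 1)

m(m^2 - 1) = m(m - 1)(m + 1) = (m - 1)m(m + 1).
These three factors are consecutive integers, so their product is divisible by 6.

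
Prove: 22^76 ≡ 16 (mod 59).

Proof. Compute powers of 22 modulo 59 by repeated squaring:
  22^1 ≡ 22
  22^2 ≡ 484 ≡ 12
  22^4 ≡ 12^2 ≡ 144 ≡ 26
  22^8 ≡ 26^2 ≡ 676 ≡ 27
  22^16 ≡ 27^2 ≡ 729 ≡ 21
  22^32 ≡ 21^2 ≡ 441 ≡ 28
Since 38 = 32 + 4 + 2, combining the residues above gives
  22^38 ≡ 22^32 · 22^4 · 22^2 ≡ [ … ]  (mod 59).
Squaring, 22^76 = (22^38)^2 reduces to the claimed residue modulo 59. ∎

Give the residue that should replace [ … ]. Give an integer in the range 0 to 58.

4

Multiply the listed residues: 28 · 26 · 12 = 728 → 8736.
Reducing modulo 59: 8736 = 148·59 + 4, so 22^38 ≡ 4.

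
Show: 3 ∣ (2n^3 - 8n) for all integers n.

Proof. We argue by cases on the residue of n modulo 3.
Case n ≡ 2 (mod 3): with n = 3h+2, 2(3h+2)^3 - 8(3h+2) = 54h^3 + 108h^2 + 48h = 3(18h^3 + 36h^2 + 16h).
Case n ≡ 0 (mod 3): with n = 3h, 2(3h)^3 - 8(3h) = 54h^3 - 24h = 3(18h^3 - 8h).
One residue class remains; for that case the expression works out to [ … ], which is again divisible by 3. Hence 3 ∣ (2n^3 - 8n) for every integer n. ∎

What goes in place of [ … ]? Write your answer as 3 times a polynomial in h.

3(18h^3 + 18h^2 - 2h - 2)

Only n ≡ 1 (mod 3) is unaccounted for. Put n = 3h+1:
2(3h+1)^3 - 8(3h+1) expands to 54h^3 + 54h^2 - 6h - 6,
and factoring out 3 leaves 3(18h^3 + 18h^2 - 2h - 2).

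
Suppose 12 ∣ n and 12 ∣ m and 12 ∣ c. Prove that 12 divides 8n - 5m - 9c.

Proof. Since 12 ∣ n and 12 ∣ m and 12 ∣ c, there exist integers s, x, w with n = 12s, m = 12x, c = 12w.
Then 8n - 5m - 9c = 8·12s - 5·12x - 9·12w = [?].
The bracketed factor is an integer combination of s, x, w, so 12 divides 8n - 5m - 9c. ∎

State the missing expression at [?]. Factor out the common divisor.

12(8s - 9w - 5x)

Each term has a factor of 12: 8·12s - 5·12x - 9·12w = 12·(8s - 9w - 5x).
Since 8s - 9w - 5x is an integer, 12 ∣ (8n - 5m - 9c).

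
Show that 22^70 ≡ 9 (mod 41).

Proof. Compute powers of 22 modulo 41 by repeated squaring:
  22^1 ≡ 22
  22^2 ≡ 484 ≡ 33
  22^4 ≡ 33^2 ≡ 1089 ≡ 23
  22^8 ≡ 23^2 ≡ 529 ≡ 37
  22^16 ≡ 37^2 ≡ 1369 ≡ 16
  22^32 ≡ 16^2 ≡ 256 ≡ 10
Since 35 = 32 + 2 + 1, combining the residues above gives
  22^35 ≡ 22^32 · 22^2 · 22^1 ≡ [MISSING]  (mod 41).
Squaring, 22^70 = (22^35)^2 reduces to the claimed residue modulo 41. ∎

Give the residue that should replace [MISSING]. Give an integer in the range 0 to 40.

3

Multiply the listed residues: 10 · 33 · 22 = 330 → 7260.
Reducing modulo 41: 7260 = 177·41 + 3, so 22^35 ≡ 3.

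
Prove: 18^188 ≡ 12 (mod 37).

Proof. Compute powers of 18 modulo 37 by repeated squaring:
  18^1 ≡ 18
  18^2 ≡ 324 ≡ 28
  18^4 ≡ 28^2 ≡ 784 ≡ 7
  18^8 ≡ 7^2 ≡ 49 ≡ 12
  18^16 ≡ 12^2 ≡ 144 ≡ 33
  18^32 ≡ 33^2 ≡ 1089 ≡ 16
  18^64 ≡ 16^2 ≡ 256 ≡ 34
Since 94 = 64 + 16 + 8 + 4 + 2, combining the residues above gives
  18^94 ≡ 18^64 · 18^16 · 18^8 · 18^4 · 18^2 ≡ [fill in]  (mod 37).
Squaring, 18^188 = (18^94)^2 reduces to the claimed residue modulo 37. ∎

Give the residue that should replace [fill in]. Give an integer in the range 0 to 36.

30

18^64 · 18^16 · 18^8 · 18^4 · 18^2 ≡ 34 · 33 · 12 · 7 · 28 = 2638944.
2638944 mod 37 = 30, so 18^94 ≡ 30 (mod 37).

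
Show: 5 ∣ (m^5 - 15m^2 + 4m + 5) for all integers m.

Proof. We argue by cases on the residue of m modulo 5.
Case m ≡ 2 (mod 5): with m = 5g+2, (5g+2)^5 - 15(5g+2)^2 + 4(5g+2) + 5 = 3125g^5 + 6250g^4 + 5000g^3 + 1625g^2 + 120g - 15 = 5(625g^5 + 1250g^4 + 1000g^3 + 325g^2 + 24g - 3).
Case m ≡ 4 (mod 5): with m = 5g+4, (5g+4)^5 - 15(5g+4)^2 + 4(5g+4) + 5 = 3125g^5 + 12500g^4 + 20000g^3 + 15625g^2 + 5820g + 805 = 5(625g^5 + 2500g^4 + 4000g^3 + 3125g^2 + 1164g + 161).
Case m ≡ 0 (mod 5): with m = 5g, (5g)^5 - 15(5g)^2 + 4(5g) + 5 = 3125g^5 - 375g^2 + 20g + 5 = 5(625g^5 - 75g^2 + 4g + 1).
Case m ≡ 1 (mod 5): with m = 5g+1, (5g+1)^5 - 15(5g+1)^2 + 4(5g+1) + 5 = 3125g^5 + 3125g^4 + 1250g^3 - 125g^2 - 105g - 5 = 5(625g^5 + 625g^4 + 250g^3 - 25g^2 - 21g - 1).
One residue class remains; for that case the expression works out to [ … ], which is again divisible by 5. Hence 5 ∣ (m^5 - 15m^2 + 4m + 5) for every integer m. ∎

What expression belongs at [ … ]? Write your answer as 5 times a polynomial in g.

Only m ≡ 3 (mod 5) is unaccounted for. Put m = 5g+3:
(5g+3)^5 - 15(5g+3)^2 + 4(5g+3) + 5 expands to 3125g^5 + 9375g^4 + 11250g^3 + 6375g^2 + 1595g + 125,
and factoring out 5 leaves 5(625g^5 + 1875g^4 + 2250g^3 + 1275g^2 + 319g + 25).

5(625g^5 + 1875g^4 + 2250g^3 + 1275g^2 + 319g + 25)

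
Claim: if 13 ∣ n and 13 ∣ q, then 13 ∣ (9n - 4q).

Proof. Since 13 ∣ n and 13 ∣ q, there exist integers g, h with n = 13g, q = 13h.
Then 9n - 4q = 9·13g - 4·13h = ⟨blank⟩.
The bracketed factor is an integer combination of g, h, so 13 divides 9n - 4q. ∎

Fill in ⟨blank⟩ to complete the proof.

Pull the common 13 out of every term: 9·13g - 4·13h = 13(9g - 4h).
9g - 4h is an integer, which exhibits the divisibility.

13(9g - 4h)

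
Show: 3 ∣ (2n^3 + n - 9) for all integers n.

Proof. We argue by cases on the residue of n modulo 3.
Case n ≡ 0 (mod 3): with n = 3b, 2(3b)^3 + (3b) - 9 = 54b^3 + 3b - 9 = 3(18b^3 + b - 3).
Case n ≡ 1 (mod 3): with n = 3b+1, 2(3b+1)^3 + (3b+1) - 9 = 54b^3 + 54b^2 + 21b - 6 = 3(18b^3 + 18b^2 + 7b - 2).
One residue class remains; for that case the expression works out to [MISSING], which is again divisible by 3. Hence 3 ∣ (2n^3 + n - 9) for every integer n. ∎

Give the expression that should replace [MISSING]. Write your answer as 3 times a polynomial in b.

3(18b^3 + 36b^2 + 25b + 3)

Only n ≡ 2 (mod 3) is unaccounted for. Put n = 3b+2:
2(3b+2)^3 + (3b+2) - 9 expands to 54b^3 + 108b^2 + 75b + 9,
and factoring out 3 leaves 3(18b^3 + 36b^2 + 25b + 3).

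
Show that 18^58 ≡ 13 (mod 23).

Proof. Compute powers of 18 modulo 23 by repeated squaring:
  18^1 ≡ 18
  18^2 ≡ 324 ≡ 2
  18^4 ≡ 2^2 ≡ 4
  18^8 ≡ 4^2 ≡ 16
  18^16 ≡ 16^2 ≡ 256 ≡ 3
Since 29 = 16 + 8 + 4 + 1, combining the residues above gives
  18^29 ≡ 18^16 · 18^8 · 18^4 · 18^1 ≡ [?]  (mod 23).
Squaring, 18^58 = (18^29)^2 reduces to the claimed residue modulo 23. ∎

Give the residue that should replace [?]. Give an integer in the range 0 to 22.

6

18^16 · 18^8 · 18^4 · 18^1 ≡ 3 · 16 · 4 · 18 = 3456.
3456 mod 23 = 6, so 18^29 ≡ 6 (mod 23).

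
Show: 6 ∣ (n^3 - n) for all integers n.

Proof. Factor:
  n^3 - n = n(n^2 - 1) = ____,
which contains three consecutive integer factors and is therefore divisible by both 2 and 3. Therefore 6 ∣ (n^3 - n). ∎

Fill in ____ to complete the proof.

(n - 1)n(n + 1)

n(n^2 - 1) = n(n - 1)(n + 1) = (n - 1)n(n + 1).
These three factors are consecutive integers, so their product is divisible by 6.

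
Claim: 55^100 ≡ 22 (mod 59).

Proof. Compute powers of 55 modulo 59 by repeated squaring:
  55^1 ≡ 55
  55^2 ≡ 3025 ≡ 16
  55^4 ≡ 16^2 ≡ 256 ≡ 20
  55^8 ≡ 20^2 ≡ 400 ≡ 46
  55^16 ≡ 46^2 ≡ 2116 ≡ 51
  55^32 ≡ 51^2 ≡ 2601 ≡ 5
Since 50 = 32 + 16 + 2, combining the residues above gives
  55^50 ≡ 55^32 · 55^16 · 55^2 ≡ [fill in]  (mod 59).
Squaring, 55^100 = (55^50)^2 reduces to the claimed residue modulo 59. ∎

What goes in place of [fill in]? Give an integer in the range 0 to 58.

9

Multiply the listed residues: 5 · 51 · 16 = 255 → 4080.
Reducing modulo 59: 4080 = 69·59 + 9, so 55^50 ≡ 9.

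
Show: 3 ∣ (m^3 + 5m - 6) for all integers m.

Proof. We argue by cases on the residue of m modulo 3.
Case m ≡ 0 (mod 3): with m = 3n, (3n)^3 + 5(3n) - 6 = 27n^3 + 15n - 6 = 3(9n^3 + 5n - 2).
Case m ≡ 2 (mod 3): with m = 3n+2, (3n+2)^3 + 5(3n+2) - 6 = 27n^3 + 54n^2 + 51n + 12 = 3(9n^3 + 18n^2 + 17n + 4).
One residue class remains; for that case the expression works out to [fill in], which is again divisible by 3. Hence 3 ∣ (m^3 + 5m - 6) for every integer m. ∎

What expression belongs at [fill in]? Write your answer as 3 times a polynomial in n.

3(9n^3 + 9n^2 + 8n)

The residues treated are {0, 2}, so the missing case is m ≡ 1 (mod 3); write m = 3n+1.
Then (3n+1)^3 + 5(3n+1) - 6 = 27n^3 + 27n^2 + 24n = 3(9n^3 + 9n^2 + 8n).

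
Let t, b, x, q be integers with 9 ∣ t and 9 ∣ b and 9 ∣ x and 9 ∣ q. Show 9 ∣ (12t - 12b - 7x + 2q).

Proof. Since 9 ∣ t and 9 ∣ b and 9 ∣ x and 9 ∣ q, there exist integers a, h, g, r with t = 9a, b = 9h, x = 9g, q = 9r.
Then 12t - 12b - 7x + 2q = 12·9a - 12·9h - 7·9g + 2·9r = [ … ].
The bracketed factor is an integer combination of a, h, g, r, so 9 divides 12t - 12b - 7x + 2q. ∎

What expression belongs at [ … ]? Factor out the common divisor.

Pull the common 9 out of every term: 12·9a - 12·9h - 7·9g + 2·9r = 9(12a - 7g - 12h + 2r).
12a - 7g - 12h + 2r is an integer, which exhibits the divisibility.

9(12a - 7g - 12h + 2r)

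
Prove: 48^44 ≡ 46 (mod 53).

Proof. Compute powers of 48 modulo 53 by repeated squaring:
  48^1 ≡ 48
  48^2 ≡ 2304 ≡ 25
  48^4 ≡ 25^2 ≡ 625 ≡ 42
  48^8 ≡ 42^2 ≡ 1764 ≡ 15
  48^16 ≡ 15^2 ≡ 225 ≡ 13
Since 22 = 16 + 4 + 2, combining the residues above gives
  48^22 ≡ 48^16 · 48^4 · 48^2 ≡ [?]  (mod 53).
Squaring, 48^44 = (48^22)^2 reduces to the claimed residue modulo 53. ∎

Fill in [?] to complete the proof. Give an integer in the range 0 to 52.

29

48^16 · 48^4 · 48^2 ≡ 13 · 42 · 25 = 13650.
13650 mod 53 = 29, so 48^22 ≡ 29 (mod 53).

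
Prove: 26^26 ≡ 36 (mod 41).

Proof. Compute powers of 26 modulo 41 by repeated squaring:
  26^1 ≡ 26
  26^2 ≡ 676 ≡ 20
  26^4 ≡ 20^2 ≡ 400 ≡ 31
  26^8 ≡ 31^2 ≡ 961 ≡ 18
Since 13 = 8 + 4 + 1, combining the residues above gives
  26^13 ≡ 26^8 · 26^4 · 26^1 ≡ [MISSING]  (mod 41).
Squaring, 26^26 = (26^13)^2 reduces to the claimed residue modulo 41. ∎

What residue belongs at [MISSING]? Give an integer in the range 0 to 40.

Multiply the listed residues: 18 · 31 · 26 = 558 → 14508.
Reducing modulo 41: 14508 = 353·41 + 35, so 26^13 ≡ 35.

35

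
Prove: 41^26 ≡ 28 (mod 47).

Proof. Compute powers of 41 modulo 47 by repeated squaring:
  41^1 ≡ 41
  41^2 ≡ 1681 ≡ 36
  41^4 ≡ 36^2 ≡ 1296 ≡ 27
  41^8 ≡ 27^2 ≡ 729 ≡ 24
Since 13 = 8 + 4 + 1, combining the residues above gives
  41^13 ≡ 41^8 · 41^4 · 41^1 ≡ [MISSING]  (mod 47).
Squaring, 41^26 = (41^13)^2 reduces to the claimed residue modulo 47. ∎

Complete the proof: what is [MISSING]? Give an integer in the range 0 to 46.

41^8 · 41^4 · 41^1 ≡ 24 · 27 · 41 = 26568.
26568 mod 47 = 13, so 41^13 ≡ 13 (mod 47).

13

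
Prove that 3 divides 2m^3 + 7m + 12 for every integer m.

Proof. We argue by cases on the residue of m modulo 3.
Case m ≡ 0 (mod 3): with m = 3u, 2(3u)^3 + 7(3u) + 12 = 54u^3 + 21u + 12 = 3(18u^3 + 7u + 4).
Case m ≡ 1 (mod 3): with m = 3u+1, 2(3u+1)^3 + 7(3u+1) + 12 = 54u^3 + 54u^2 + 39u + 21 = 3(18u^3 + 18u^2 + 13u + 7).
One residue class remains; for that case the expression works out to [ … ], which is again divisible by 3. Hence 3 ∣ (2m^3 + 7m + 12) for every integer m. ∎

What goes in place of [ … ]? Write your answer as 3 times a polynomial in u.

Only m ≡ 2 (mod 3) is unaccounted for. Put m = 3u+2:
2(3u+2)^3 + 7(3u+2) + 12 expands to 54u^3 + 108u^2 + 93u + 42,
and factoring out 3 leaves 3(18u^3 + 36u^2 + 31u + 14).

3(18u^3 + 36u^2 + 31u + 14)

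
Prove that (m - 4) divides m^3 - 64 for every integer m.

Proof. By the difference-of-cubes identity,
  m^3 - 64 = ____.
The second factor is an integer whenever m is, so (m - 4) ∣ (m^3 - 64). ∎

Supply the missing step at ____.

a^3 - b^3 = (a - b)(a^2 + ab + b^2). With a = m, b = 4:
m^3 - 64 = (m - 4)(m^2 + 4m + 16).

(m - 4)(m^2 + 4m + 16)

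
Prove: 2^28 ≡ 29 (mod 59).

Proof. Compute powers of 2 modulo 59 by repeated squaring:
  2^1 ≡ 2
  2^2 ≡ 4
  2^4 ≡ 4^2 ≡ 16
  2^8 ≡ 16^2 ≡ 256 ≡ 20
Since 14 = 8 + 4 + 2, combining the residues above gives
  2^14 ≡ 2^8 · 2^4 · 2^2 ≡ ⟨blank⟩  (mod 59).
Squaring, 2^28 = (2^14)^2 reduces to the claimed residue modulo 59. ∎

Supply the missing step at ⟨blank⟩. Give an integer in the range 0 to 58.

41

Multiply the listed residues: 20 · 16 · 4 = 320 → 1280.
Reducing modulo 59: 1280 = 21·59 + 41, so 2^14 ≡ 41.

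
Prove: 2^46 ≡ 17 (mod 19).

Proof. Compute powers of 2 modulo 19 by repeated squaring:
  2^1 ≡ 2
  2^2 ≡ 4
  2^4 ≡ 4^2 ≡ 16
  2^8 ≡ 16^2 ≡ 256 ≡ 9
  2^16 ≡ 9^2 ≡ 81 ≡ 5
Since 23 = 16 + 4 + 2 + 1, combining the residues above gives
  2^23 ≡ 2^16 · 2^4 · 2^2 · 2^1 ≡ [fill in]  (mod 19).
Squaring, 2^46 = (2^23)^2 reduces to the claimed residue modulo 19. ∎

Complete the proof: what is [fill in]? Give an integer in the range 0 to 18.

13

Multiply the listed residues: 5 · 16 · 4 · 2 = 80 → 320 → 640.
Reducing modulo 19: 640 = 33·19 + 13, so 2^23 ≡ 13.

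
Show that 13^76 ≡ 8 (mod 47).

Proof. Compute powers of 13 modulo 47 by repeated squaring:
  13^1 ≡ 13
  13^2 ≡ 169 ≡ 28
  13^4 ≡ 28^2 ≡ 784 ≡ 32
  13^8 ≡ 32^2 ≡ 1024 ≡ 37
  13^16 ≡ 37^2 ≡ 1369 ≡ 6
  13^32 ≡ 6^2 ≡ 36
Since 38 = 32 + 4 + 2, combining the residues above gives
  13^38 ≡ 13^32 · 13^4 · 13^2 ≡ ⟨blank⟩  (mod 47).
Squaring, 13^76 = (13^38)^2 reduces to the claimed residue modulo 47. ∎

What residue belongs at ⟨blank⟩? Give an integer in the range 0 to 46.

14

Multiply the listed residues: 36 · 32 · 28 = 1152 → 32256.
Reducing modulo 47: 32256 = 686·47 + 14, so 13^38 ≡ 14.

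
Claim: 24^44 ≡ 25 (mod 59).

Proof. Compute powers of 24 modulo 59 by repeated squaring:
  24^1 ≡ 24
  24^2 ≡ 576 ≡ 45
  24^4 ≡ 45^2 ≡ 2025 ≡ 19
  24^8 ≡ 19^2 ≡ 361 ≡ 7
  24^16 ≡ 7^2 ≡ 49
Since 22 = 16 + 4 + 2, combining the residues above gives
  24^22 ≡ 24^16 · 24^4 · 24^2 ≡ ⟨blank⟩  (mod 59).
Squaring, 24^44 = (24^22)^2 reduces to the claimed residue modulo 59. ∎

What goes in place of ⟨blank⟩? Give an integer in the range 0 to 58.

5

Multiply the listed residues: 49 · 19 · 45 = 931 → 41895.
Reducing modulo 59: 41895 = 710·59 + 5, so 24^22 ≡ 5.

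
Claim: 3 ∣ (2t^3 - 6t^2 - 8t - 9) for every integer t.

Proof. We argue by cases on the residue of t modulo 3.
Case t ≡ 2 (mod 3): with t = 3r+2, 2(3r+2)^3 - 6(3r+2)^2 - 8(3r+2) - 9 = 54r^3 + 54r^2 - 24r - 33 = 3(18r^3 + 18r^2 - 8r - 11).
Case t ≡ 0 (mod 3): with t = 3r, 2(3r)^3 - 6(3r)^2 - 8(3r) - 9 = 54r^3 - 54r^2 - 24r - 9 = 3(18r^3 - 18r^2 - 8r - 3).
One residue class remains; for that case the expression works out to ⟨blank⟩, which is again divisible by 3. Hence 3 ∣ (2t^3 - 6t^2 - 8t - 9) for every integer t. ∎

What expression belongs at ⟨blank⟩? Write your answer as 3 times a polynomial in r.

3(18r^3 - 14r - 7)

Only t ≡ 1 (mod 3) is unaccounted for. Put t = 3r+1:
2(3r+1)^3 - 6(3r+1)^2 - 8(3r+1) - 9 expands to 54r^3 - 42r - 21,
and factoring out 3 leaves 3(18r^3 - 14r - 7).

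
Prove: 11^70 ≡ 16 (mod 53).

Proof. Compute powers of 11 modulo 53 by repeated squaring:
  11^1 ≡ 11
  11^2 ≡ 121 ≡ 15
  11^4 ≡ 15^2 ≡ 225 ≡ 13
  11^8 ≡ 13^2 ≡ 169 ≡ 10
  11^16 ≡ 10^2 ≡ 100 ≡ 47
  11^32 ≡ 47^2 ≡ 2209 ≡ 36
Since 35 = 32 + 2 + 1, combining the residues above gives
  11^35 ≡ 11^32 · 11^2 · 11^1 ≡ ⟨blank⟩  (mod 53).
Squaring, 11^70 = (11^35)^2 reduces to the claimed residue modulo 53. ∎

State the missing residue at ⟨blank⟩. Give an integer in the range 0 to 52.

4

Multiply the listed residues: 36 · 15 · 11 = 540 → 5940.
Reducing modulo 53: 5940 = 112·53 + 4, so 11^35 ≡ 4.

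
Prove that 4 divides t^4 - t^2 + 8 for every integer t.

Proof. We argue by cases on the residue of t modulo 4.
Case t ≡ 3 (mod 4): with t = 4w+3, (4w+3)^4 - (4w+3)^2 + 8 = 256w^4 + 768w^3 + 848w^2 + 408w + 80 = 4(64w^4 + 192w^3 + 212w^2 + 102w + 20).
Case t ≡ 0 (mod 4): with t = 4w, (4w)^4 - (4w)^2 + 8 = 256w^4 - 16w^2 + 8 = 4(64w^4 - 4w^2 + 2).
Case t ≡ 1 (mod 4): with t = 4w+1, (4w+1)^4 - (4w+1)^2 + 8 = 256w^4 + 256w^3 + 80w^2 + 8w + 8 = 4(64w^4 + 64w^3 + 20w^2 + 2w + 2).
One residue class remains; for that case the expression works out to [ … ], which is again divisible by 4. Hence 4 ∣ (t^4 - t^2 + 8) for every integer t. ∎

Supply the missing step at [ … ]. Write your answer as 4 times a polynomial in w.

4(64w^4 + 128w^3 + 92w^2 + 28w + 5)

Only t ≡ 2 (mod 4) is unaccounted for. Put t = 4w+2:
(4w+2)^4 - (4w+2)^2 + 8 expands to 256w^4 + 512w^3 + 368w^2 + 112w + 20,
and factoring out 4 leaves 4(64w^4 + 128w^3 + 92w^2 + 28w + 5).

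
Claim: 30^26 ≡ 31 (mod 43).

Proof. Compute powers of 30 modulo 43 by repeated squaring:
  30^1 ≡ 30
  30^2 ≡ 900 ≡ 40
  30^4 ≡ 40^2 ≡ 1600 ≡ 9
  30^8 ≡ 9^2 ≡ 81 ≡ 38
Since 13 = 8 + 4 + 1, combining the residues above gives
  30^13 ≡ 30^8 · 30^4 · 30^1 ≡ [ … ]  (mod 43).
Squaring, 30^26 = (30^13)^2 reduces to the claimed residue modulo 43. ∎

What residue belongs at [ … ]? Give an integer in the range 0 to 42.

Multiply the listed residues: 38 · 9 · 30 = 342 → 10260.
Reducing modulo 43: 10260 = 238·43 + 26, so 30^13 ≡ 26.

26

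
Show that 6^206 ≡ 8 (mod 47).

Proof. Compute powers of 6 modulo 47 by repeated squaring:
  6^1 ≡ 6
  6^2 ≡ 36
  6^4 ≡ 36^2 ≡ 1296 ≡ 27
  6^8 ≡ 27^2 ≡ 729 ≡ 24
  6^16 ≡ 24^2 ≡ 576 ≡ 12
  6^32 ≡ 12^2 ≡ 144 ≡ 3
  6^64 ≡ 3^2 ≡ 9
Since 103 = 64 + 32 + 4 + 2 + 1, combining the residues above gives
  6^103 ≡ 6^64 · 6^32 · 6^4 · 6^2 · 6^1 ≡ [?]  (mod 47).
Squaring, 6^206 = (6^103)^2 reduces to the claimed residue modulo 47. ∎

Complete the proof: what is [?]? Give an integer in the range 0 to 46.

6^64 · 6^32 · 6^4 · 6^2 · 6^1 ≡ 9 · 3 · 27 · 36 · 6 = 157464.
157464 mod 47 = 14, so 6^103 ≡ 14 (mod 47).

14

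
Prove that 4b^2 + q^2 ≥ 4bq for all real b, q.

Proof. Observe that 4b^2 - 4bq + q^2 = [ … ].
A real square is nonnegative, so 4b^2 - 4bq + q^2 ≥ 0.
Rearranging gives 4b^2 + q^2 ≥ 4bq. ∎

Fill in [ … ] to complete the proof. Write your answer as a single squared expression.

The leading and trailing coefficients are 2^2 and 1^2, and 4 = 2·2·1, so the trinomial is (2b - q)^2.
Hence 4b^2 - 4bq + q^2 ≥ 0.

(2b - q)^2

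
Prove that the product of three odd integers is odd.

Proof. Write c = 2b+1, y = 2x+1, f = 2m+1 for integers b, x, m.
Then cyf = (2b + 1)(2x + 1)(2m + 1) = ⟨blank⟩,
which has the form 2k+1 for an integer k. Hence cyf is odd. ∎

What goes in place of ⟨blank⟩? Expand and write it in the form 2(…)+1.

(2b + 1)(2x + 1)(2m + 1) = 8bmx + 4bm + 4bx + 2b + 4mx + 2m + 2x + 1
= 2(4bmx + 2bm + 2bx + b + 2mx + m + x) + 1.
Since 4bmx + 2bm + 2bx + b + 2mx + m + x is an integer, the product is of the form 2k+1 for an integer k.

2(4bmx + 2bm + 2bx + b + 2mx + m + x) + 1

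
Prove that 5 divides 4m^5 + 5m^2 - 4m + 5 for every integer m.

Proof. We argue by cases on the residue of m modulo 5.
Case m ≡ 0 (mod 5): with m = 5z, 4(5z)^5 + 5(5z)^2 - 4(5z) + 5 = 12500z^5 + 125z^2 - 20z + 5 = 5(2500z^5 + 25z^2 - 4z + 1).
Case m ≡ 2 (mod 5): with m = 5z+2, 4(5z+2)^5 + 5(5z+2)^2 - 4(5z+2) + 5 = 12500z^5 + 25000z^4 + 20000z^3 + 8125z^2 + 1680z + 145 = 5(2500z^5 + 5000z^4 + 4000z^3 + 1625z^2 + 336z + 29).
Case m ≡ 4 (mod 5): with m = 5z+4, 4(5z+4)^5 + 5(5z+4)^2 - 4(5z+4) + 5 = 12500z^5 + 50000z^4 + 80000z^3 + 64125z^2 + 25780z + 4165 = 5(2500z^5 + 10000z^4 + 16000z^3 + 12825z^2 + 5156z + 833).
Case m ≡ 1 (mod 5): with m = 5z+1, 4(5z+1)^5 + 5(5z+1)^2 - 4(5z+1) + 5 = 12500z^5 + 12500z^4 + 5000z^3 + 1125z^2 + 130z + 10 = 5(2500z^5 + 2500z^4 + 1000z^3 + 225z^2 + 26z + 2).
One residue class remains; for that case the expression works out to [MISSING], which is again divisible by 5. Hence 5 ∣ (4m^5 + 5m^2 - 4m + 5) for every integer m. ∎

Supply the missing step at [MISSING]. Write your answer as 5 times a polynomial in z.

Only m ≡ 3 (mod 5) is unaccounted for. Put m = 5z+3:
4(5z+3)^5 + 5(5z+3)^2 - 4(5z+3) + 5 expands to 12500z^5 + 37500z^4 + 45000z^3 + 27125z^2 + 8230z + 1010,
and factoring out 5 leaves 5(2500z^5 + 7500z^4 + 9000z^3 + 5425z^2 + 1646z + 202).

5(2500z^5 + 7500z^4 + 9000z^3 + 5425z^2 + 1646z + 202)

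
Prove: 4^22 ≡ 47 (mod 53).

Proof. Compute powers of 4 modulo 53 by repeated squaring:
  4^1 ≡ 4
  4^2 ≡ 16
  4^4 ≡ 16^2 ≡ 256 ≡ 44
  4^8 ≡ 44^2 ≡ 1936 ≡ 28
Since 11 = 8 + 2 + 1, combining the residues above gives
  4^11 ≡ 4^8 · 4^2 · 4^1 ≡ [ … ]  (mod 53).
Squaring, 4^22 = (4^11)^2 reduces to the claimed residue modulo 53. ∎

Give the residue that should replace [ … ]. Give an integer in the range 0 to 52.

43

Multiply the listed residues: 28 · 16 · 4 = 448 → 1792.
Reducing modulo 53: 1792 = 33·53 + 43, so 4^11 ≡ 43.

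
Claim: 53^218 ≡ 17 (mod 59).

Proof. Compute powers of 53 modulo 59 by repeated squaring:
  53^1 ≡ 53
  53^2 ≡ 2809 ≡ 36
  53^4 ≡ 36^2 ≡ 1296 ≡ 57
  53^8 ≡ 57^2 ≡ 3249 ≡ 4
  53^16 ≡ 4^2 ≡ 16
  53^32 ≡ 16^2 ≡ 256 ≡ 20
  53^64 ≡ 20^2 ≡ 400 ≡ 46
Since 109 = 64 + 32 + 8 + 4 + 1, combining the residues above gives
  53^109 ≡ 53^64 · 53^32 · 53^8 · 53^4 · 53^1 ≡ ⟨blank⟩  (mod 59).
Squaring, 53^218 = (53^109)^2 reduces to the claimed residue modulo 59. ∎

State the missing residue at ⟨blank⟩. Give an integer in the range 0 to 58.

Multiply the listed residues: 46 · 20 · 4 · 57 · 53 = 920 → 3680 → 209760 → 11117280.
Reducing modulo 59: 11117280 = 188428·59 + 28, so 53^109 ≡ 28.

28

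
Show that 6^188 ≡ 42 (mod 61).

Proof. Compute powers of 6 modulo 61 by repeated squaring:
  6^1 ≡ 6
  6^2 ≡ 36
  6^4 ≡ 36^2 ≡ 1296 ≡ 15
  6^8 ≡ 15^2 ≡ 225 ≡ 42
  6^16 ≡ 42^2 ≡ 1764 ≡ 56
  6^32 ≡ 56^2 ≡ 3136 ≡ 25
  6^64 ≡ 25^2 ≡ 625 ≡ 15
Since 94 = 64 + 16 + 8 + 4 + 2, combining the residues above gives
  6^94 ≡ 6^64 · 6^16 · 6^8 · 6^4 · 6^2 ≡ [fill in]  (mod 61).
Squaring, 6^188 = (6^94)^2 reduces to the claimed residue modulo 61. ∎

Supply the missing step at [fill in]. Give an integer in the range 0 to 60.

6^64 · 6^16 · 6^8 · 6^4 · 6^2 ≡ 15 · 56 · 42 · 15 · 36 = 19051200.
19051200 mod 61 = 46, so 6^94 ≡ 46 (mod 61).

46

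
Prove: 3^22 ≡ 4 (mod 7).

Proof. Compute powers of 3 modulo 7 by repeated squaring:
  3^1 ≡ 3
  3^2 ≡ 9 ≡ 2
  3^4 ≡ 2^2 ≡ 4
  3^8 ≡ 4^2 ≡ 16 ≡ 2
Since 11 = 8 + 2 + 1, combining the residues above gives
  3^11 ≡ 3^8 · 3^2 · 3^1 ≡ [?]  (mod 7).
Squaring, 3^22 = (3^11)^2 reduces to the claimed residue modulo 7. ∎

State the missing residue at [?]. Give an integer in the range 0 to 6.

3^8 · 3^2 · 3^1 ≡ 2 · 2 · 3 = 12.
12 mod 7 = 5, so 3^11 ≡ 5 (mod 7).

5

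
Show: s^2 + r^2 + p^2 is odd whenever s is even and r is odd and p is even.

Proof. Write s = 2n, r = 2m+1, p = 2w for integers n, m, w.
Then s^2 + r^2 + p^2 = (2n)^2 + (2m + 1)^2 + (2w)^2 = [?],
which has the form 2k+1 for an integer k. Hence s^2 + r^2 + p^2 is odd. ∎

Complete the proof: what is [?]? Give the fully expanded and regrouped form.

2(2m^2 + 2m + 2n^2 + 2w^2) + 1

Expanding: (2n)^2 + (2m + 1)^2 + (2w)^2 = 4m^2 + 4m + 4n^2 + 4w^2 + 1.
Every term except the constant is even, so this is 2(2m^2 + 2m + 2n^2 + 2w^2) + 1,
and 2m^2 + 2m + 2n^2 + 2w^2 ∈ ℤ gives the required form.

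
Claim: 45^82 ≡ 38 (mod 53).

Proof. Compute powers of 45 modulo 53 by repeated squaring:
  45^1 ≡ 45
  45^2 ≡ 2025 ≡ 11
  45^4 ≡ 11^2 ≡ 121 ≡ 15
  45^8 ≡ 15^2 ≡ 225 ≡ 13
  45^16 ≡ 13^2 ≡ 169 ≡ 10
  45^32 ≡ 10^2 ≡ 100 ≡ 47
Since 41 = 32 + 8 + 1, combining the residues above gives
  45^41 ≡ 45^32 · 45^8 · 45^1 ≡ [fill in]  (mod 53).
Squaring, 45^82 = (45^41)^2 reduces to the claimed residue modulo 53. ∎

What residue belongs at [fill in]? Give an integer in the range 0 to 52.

45^32 · 45^8 · 45^1 ≡ 47 · 13 · 45 = 27495.
27495 mod 53 = 41, so 45^41 ≡ 41 (mod 53).

41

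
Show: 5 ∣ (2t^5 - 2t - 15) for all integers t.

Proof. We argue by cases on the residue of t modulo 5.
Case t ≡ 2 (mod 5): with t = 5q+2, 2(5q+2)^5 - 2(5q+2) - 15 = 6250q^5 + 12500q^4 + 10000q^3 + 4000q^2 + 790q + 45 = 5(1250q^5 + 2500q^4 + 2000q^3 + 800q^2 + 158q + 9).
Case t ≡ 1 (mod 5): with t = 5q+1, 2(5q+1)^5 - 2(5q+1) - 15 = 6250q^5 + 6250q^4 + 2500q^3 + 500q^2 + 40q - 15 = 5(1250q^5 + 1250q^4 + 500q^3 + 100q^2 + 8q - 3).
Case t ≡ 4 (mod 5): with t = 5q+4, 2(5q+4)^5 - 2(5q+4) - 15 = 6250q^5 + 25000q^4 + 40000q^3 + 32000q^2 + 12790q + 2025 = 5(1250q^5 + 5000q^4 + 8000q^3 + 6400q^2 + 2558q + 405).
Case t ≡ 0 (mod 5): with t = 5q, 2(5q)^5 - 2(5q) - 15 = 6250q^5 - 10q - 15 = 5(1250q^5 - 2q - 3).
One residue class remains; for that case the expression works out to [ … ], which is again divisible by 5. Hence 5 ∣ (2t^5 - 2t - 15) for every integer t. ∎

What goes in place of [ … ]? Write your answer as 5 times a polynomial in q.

5(1250q^5 + 3750q^4 + 4500q^3 + 2700q^2 + 808q + 93)

Only t ≡ 3 (mod 5) is unaccounted for. Put t = 5q+3:
2(5q+3)^5 - 2(5q+3) - 15 expands to 6250q^5 + 18750q^4 + 22500q^3 + 13500q^2 + 4040q + 465,
and factoring out 5 leaves 5(1250q^5 + 3750q^4 + 4500q^3 + 2700q^2 + 808q + 93).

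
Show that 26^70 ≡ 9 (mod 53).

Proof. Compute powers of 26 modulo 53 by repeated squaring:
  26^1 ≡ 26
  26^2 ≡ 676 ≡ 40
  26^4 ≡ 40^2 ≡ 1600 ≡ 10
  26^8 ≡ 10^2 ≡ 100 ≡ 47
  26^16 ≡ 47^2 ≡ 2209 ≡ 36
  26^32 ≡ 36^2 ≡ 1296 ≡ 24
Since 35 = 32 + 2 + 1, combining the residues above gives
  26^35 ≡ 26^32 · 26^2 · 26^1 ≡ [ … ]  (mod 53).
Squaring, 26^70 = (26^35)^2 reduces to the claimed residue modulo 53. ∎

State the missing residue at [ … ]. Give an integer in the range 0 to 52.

50

Multiply the listed residues: 24 · 40 · 26 = 960 → 24960.
Reducing modulo 53: 24960 = 470·53 + 50, so 26^35 ≡ 50.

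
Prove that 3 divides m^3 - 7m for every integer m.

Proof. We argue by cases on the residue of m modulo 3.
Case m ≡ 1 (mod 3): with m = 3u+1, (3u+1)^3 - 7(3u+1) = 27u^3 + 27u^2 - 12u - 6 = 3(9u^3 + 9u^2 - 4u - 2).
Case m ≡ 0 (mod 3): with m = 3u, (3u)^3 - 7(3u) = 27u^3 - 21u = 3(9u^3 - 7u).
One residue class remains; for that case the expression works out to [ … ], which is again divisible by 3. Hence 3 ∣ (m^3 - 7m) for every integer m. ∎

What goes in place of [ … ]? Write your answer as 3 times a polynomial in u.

Only m ≡ 2 (mod 3) is unaccounted for. Put m = 3u+2:
(3u+2)^3 - 7(3u+2) expands to 27u^3 + 54u^2 + 15u - 6,
and factoring out 3 leaves 3(9u^3 + 18u^2 + 5u - 2).

3(9u^3 + 18u^2 + 5u - 2)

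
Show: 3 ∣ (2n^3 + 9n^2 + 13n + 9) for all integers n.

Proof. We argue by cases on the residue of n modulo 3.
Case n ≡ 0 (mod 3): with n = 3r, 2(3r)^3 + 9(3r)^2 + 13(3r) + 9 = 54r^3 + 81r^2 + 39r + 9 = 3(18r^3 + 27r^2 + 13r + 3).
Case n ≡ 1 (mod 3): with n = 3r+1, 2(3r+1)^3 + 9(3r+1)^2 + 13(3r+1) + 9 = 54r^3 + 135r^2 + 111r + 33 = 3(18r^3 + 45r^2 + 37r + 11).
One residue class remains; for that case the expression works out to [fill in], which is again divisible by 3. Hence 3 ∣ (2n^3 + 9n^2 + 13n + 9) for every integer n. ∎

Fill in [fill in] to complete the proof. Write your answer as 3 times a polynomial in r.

3(18r^3 + 63r^2 + 73r + 29)

Only n ≡ 2 (mod 3) is unaccounted for. Put n = 3r+2:
2(3r+2)^3 + 9(3r+2)^2 + 13(3r+2) + 9 expands to 54r^3 + 189r^2 + 219r + 87,
and factoring out 3 leaves 3(18r^3 + 63r^2 + 73r + 29).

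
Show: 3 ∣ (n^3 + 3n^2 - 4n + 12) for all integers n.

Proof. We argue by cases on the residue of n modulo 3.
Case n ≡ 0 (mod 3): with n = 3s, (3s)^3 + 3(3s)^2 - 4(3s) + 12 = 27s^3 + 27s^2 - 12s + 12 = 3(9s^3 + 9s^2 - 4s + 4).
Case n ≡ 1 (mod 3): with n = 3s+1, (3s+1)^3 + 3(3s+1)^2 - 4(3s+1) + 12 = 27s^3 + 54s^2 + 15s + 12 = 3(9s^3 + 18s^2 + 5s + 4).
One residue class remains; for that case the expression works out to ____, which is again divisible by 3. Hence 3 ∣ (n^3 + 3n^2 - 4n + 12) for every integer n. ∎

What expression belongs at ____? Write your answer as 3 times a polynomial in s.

Only n ≡ 2 (mod 3) is unaccounted for. Put n = 3s+2:
(3s+2)^3 + 3(3s+2)^2 - 4(3s+2) + 12 expands to 27s^3 + 81s^2 + 60s + 24,
and factoring out 3 leaves 3(9s^3 + 27s^2 + 20s + 8).

3(9s^3 + 27s^2 + 20s + 8)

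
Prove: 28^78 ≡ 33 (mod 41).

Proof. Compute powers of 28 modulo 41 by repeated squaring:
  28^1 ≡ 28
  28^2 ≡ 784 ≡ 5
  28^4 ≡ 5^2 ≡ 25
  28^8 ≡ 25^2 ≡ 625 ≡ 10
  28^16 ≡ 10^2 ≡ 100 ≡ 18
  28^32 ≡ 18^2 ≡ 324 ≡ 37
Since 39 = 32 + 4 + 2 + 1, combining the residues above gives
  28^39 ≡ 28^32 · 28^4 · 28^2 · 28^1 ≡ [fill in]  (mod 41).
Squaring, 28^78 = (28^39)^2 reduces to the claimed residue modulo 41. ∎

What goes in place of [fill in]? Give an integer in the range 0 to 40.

Multiply the listed residues: 37 · 25 · 5 · 28 = 925 → 4625 → 129500.
Reducing modulo 41: 129500 = 3158·41 + 22, so 28^39 ≡ 22.

22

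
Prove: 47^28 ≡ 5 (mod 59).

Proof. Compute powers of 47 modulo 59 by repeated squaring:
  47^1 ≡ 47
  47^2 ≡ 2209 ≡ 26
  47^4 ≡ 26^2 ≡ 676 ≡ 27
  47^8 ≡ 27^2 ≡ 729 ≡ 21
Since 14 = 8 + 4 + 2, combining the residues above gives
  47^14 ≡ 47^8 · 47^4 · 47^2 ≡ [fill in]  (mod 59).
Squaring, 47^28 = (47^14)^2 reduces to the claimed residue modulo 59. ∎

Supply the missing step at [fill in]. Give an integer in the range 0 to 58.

51

Multiply the listed residues: 21 · 27 · 26 = 567 → 14742.
Reducing modulo 59: 14742 = 249·59 + 51, so 47^14 ≡ 51.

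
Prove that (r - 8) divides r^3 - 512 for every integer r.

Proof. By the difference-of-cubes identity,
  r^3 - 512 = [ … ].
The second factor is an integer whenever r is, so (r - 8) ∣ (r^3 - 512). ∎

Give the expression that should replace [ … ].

Polynomial division of r^3 - 512 by r - 8 leaves remainder 0 and quotient r^2 + 8r + 64.
Hence r^3 - 512 = (r - 8)(r^2 + 8r + 64).

(r - 8)(r^2 + 8r + 64)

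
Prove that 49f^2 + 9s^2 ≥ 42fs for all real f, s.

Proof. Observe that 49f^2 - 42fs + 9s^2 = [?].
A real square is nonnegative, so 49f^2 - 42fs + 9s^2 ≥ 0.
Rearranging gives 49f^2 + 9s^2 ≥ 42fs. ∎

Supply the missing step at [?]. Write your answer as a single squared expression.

(7f - 3s)^2

49f^2 - 42fs + 9s^2 is a perfect-square trinomial: the outer terms are (7f)^2 and (3s)^2, and the cross term is -2·7f·3s.
So 49f^2 - 42fs + 9s^2 = (7f - 3s)^2 ≥ 0.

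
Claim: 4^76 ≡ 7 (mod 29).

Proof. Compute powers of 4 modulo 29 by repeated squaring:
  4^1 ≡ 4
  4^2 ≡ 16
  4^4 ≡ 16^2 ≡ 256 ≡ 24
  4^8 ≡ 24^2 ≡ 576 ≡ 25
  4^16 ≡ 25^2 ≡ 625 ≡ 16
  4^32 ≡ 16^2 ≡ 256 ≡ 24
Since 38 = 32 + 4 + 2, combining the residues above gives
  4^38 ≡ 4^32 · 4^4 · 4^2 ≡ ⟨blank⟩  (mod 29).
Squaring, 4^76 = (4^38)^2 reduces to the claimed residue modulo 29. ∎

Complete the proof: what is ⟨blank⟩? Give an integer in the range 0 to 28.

4^32 · 4^4 · 4^2 ≡ 24 · 24 · 16 = 9216.
9216 mod 29 = 23, so 4^38 ≡ 23 (mod 29).

23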